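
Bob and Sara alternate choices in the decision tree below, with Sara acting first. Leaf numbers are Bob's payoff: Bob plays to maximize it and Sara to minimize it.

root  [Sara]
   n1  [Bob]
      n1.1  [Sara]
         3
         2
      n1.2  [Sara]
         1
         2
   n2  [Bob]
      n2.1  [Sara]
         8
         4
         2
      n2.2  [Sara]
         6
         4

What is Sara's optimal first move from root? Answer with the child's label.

n1

n1.1 (Sara): min(3, 2) = 2
n1.2 (Sara): min(1, 2) = 1
n1 (Bob): max(2, 1) = 2
n2.1 (Sara): min(8, 4, 2) = 2
n2.2 (Sara): min(6, 4) = 4
n2 (Bob): max(2, 4) = 4
root (Sara): min(2, 4) = 2
Sara at root wants the lowest of {n1=2, n2=4}, so chooses n1.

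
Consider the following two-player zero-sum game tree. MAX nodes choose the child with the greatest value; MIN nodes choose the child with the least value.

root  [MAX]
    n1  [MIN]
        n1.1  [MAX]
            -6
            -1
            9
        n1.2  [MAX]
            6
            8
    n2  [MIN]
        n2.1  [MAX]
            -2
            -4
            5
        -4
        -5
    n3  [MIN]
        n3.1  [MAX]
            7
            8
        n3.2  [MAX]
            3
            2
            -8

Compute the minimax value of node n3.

n3.1 (MAX): max(7, 8) = 8
n3.2 (MAX): max(3, 2, -8) = 3
n3 (MIN): min(8, 3) = 3

3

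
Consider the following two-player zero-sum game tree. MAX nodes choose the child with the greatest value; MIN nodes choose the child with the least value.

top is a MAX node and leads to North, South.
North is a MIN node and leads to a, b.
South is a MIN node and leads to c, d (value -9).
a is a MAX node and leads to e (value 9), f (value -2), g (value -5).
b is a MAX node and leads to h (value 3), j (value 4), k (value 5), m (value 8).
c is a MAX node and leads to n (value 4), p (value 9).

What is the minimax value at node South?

-9

c (MAX): max(4, 9) = 9
South (MIN): min(9, -9) = -9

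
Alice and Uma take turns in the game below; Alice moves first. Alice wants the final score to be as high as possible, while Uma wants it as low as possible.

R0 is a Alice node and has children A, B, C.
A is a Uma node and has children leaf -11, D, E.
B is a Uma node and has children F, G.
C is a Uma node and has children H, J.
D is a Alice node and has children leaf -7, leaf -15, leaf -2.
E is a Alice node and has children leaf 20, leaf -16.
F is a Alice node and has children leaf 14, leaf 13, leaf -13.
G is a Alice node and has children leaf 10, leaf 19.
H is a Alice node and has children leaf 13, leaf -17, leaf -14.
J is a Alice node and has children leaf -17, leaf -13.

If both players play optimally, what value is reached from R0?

D (Alice): max(-7, -15, -2) = -2
E (Alice): max(20, -16) = 20
A (Uma): min(-11, -2, 20) = -11
F (Alice): max(14, 13, -13) = 14
G (Alice): max(10, 19) = 19
B (Uma): min(14, 19) = 14
H (Alice): max(13, -17, -14) = 13
J (Alice): max(-17, -13) = -13
C (Uma): min(13, -13) = -13
R0 (Alice): max(-11, 14, -13) = 14

14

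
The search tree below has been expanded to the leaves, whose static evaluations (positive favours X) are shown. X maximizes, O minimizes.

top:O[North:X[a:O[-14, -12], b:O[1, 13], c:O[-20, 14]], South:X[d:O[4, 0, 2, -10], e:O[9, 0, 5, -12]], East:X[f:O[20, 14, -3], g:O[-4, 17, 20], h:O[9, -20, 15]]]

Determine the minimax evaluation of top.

a (O): min(-14, -12) = -14
b (O): min(1, 13) = 1
c (O): min(-20, 14) = -20
North (X): max(-14, 1, -20) = 1
d (O): min(4, 0, 2, -10) = -10
e (O): min(9, 0, 5, -12) = -12
South (X): max(-10, -12) = -10
f (O): min(20, 14, -3) = -3
g (O): min(-4, 17, 20) = -4
h (O): min(9, -20, 15) = -20
East (X): max(-3, -4, -20) = -3
top (O): min(1, -10, -3) = -10

-10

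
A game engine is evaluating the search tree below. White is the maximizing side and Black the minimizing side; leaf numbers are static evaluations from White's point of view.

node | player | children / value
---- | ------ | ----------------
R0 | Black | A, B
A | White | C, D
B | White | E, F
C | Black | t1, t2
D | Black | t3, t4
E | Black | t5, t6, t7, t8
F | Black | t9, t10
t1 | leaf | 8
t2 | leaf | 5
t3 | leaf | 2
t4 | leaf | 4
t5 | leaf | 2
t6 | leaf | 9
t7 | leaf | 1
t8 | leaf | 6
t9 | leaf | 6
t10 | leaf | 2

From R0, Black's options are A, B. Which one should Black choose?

B

C (Black): min(8, 5) = 5
D (Black): min(2, 4) = 2
A (White): max(5, 2) = 5
E (Black): min(2, 9, 1, 6) = 1
F (Black): min(6, 2) = 2
B (White): max(1, 2) = 2
R0 (Black): min(5, 2) = 2
Black at R0 wants the lowest of {A=5, B=2}, so chooses B.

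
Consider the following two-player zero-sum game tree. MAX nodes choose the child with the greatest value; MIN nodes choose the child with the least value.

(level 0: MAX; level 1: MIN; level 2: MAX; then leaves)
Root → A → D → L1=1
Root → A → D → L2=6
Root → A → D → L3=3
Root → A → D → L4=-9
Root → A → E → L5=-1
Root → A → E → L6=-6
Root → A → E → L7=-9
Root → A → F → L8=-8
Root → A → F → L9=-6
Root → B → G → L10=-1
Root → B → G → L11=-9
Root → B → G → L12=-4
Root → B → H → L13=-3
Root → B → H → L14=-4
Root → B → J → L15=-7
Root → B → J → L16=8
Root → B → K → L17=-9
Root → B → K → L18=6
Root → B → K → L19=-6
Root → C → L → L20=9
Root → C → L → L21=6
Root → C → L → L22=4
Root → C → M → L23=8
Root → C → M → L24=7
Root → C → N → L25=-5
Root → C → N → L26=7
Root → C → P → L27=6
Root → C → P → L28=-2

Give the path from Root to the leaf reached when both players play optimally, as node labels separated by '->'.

Root -> C -> P -> L27

D (MAX): max(1, 6, 3, -9) = 6
E (MAX): max(-1, -6, -9) = -1
F (MAX): max(-8, -6) = -6
A (MIN): min(6, -1, -6) = -6
G (MAX): max(-1, -9, -4) = -1
H (MAX): max(-3, -4) = -3
J (MAX): max(-7, 8) = 8
K (MAX): max(-9, 6, -6) = 6
B (MIN): min(-1, -3, 8, 6) = -3
L (MAX): max(9, 6, 4) = 9
M (MAX): max(8, 7) = 8
N (MAX): max(-5, 7) = 7
P (MAX): max(6, -2) = 6
C (MIN): min(9, 8, 7, 6) = 6
Root (MAX): max(-6, -3, 6) = 6
At Root, MAX picks C (highest: 6).
At C, MIN picks P (lowest: 6).
At P, MAX picks L27 (highest: 6).
Terminal value 6.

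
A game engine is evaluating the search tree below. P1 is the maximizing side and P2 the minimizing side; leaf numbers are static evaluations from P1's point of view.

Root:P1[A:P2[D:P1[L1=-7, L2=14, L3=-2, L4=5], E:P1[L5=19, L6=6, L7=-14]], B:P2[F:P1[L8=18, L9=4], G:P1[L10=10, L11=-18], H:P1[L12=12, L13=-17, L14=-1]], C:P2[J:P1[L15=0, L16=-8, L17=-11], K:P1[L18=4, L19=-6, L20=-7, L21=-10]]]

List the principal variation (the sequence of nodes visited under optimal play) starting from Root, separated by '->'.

D (P1): max(-7, 14, -2, 5) = 14
E (P1): max(19, 6, -14) = 19
A (P2): min(14, 19) = 14
F (P1): max(18, 4) = 18
G (P1): max(10, -18) = 10
H (P1): max(12, -17, -1) = 12
B (P2): min(18, 10, 12) = 10
J (P1): max(0, -8, -11) = 0
K (P1): max(4, -6, -7, -10) = 4
C (P2): min(0, 4) = 0
Root (P1): max(14, 10, 0) = 14
At Root, P1 picks A (highest: 14).
At A, P2 picks D (lowest: 14).
At D, P1 picks L2 (highest: 14).
Terminal value 14.

Root -> A -> D -> L2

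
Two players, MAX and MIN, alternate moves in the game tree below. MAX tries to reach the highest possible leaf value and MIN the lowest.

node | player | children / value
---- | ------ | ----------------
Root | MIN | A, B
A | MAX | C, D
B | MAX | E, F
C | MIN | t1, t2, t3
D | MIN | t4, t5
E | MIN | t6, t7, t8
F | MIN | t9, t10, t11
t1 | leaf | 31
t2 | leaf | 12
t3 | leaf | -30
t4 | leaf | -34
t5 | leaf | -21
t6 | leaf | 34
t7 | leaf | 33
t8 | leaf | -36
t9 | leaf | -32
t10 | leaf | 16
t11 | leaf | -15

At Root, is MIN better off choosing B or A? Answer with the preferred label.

E (MIN): min(34, 33, -36) = -36
F (MIN): min(-32, 16, -15) = -32
B (MAX): max(-36, -32) = -32
C (MIN): min(31, 12, -30) = -30
D (MIN): min(-34, -21) = -34
A (MAX): max(-30, -34) = -30
MIN prefers the lower value; B=-32, A=-30. B is better since -32 < -30.

B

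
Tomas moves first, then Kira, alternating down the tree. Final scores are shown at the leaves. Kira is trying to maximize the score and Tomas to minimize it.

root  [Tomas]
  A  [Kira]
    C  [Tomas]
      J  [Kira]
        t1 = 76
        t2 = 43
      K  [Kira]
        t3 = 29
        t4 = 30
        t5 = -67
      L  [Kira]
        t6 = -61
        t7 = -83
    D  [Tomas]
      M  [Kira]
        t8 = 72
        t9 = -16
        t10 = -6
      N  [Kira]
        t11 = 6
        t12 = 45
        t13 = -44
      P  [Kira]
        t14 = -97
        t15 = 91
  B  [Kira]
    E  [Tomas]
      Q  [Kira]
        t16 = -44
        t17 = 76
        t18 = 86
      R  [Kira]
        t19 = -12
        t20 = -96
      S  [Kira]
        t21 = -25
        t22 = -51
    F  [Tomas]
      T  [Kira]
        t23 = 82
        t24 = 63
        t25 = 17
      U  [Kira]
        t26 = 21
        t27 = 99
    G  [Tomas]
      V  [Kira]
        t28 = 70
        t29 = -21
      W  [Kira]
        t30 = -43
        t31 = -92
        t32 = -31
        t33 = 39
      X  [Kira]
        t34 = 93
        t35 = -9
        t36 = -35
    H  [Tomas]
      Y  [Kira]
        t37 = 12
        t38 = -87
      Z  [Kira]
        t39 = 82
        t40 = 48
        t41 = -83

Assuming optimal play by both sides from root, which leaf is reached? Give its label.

J (Kira): max(76, 43) = 76
K (Kira): max(29, 30, -67) = 30
L (Kira): max(-61, -83) = -61
C (Tomas): min(76, 30, -61) = -61
M (Kira): max(72, -16, -6) = 72
N (Kira): max(6, 45, -44) = 45
P (Kira): max(-97, 91) = 91
D (Tomas): min(72, 45, 91) = 45
A (Kira): max(-61, 45) = 45
Q (Kira): max(-44, 76, 86) = 86
R (Kira): max(-12, -96) = -12
S (Kira): max(-25, -51) = -25
E (Tomas): min(86, -12, -25) = -25
T (Kira): max(82, 63, 17) = 82
U (Kira): max(21, 99) = 99
F (Tomas): min(82, 99) = 82
V (Kira): max(70, -21) = 70
W (Kira): max(-43, -92, -31, 39) = 39
X (Kira): max(93, -9, -35) = 93
G (Tomas): min(70, 39, 93) = 39
Y (Kira): max(12, -87) = 12
Z (Kira): max(82, 48, -83) = 82
H (Tomas): min(12, 82) = 12
B (Kira): max(-25, 82, 39, 12) = 82
root (Tomas): min(45, 82) = 45
At root, Tomas picks A (lowest: 45).
At A, Kira picks D (highest: 45).
At D, Tomas picks N (lowest: 45).
At N, Kira picks t12 (highest: 45).
Terminal value 45.

t12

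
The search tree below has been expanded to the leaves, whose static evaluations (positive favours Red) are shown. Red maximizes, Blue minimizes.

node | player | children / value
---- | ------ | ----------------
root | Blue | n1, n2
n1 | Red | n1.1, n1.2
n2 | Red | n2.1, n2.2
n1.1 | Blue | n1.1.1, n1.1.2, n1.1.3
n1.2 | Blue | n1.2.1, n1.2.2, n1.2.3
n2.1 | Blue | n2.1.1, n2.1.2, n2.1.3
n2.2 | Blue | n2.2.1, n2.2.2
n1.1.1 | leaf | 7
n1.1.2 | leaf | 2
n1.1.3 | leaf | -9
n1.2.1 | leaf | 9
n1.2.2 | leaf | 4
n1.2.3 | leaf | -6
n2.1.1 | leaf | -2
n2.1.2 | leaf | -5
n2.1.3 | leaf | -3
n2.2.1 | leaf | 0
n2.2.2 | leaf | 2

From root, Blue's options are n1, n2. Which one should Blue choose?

n1.1 (Blue): min(7, 2, -9) = -9
n1.2 (Blue): min(9, 4, -6) = -6
n1 (Red): max(-9, -6) = -6
n2.1 (Blue): min(-2, -5, -3) = -5
n2.2 (Blue): min(0, 2) = 0
n2 (Red): max(-5, 0) = 0
root (Blue): min(-6, 0) = -6
Blue at root wants the lowest of {n1=-6, n2=0}, so chooses n1.

n1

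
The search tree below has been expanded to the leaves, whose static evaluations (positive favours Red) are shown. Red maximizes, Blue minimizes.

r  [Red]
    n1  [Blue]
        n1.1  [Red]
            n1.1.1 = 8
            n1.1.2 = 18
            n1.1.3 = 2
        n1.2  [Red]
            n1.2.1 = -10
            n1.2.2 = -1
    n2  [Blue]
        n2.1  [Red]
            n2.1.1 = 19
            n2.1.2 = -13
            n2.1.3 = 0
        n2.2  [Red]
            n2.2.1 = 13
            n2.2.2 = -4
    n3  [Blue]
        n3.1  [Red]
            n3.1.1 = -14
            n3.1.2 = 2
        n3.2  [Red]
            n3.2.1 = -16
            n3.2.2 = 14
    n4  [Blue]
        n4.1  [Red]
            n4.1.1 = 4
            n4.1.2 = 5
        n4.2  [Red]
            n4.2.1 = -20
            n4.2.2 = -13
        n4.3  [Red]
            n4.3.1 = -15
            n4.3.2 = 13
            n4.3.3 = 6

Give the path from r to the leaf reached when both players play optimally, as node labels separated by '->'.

n1.1 (Red): max(8, 18, 2) = 18
n1.2 (Red): max(-10, -1) = -1
n1 (Blue): min(18, -1) = -1
n2.1 (Red): max(19, -13, 0) = 19
n2.2 (Red): max(13, -4) = 13
n2 (Blue): min(19, 13) = 13
n3.1 (Red): max(-14, 2) = 2
n3.2 (Red): max(-16, 14) = 14
n3 (Blue): min(2, 14) = 2
n4.1 (Red): max(4, 5) = 5
n4.2 (Red): max(-20, -13) = -13
n4.3 (Red): max(-15, 13, 6) = 13
n4 (Blue): min(5, -13, 13) = -13
r (Red): max(-1, 13, 2, -13) = 13
At r, Red picks n2 (highest: 13).
At n2, Blue picks n2.2 (lowest: 13).
At n2.2, Red picks n2.2.1 (highest: 13).
Terminal value 13.

r -> n2 -> n2.2 -> n2.2.1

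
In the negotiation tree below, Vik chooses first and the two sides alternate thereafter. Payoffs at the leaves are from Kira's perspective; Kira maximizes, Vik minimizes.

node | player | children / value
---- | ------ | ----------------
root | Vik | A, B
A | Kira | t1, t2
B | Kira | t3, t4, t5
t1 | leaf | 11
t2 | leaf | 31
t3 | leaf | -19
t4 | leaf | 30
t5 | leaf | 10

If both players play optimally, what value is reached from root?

A (Kira): max(11, 31) = 31
B (Kira): max(-19, 30, 10) = 30
root (Vik): min(31, 30) = 30

30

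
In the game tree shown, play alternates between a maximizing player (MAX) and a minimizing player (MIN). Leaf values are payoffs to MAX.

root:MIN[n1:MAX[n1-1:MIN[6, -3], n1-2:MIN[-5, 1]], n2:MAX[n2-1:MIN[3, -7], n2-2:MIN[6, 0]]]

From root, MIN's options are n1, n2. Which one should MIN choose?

n1-1 (MIN): min(6, -3) = -3
n1-2 (MIN): min(-5, 1) = -5
n1 (MAX): max(-3, -5) = -3
n2-1 (MIN): min(3, -7) = -7
n2-2 (MIN): min(6, 0) = 0
n2 (MAX): max(-7, 0) = 0
root (MIN): min(-3, 0) = -3
MIN at root wants the lowest of {n1=-3, n2=0}, so chooses n1.

n1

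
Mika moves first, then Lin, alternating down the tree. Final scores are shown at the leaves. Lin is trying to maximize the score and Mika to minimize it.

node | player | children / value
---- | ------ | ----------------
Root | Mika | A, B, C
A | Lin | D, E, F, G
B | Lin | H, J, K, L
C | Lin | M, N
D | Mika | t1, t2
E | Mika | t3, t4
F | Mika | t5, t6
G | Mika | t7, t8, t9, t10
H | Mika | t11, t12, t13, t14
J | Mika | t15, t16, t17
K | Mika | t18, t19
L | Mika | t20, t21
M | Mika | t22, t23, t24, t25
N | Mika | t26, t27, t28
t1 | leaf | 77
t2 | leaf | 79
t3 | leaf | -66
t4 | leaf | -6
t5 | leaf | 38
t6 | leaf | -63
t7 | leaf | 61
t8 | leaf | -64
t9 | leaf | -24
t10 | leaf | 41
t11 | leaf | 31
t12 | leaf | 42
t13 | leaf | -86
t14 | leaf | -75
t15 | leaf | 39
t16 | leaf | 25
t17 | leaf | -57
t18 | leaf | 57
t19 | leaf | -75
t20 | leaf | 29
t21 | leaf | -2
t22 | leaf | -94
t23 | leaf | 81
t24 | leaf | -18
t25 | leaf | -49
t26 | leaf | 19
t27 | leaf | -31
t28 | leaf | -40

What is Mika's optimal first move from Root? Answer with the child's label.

C

D (Mika): min(77, 79) = 77
E (Mika): min(-66, -6) = -66
F (Mika): min(38, -63) = -63
G (Mika): min(61, -64, -24, 41) = -64
A (Lin): max(77, -66, -63, -64) = 77
H (Mika): min(31, 42, -86, -75) = -86
J (Mika): min(39, 25, -57) = -57
K (Mika): min(57, -75) = -75
L (Mika): min(29, -2) = -2
B (Lin): max(-86, -57, -75, -2) = -2
M (Mika): min(-94, 81, -18, -49) = -94
N (Mika): min(19, -31, -40) = -40
C (Lin): max(-94, -40) = -40
Root (Mika): min(77, -2, -40) = -40
Mika at Root wants the lowest of {A=77, B=-2, C=-40}, so chooses C.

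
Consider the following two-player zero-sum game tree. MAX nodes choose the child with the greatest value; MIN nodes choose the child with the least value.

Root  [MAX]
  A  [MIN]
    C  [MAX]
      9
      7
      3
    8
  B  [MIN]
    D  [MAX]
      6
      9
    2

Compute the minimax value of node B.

D (MAX): max(6, 9) = 9
B (MIN): min(9, 2) = 2

2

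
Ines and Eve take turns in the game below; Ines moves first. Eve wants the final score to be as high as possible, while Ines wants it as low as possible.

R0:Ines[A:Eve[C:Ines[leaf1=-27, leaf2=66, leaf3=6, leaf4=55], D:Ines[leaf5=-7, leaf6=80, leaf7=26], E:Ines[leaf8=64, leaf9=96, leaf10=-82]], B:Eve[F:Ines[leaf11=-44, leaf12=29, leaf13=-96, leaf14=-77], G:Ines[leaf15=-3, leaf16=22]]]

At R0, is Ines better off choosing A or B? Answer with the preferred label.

C (Ines): min(-27, 66, 6, 55) = -27
D (Ines): min(-7, 80, 26) = -7
E (Ines): min(64, 96, -82) = -82
A (Eve): max(-27, -7, -82) = -7
F (Ines): min(-44, 29, -96, -77) = -96
G (Ines): min(-3, 22) = -3
B (Eve): max(-96, -3) = -3
Ines prefers the lower value; A=-7, B=-3. A is better since -7 < -3.

A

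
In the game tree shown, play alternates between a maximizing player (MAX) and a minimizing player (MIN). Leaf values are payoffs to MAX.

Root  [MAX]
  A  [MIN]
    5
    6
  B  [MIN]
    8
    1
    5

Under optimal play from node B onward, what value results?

1

B (MIN): min(8, 1, 5) = 1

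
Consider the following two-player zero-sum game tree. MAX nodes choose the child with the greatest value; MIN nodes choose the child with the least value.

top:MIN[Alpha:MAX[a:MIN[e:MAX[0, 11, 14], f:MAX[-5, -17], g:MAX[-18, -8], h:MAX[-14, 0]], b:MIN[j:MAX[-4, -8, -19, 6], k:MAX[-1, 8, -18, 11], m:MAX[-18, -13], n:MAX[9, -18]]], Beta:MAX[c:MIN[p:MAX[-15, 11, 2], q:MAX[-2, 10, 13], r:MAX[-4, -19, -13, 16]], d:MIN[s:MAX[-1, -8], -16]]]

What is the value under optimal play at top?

-8

e (MAX): max(0, 11, 14) = 14
f (MAX): max(-5, -17) = -5
g (MAX): max(-18, -8) = -8
h (MAX): max(-14, 0) = 0
a (MIN): min(14, -5, -8, 0) = -8
j (MAX): max(-4, -8, -19, 6) = 6
k (MAX): max(-1, 8, -18, 11) = 11
m (MAX): max(-18, -13) = -13
n (MAX): max(9, -18) = 9
b (MIN): min(6, 11, -13, 9) = -13
Alpha (MAX): max(-8, -13) = -8
p (MAX): max(-15, 11, 2) = 11
q (MAX): max(-2, 10, 13) = 13
r (MAX): max(-4, -19, -13, 16) = 16
c (MIN): min(11, 13, 16) = 11
s (MAX): max(-1, -8) = -1
d (MIN): min(-1, -16) = -16
Beta (MAX): max(11, -16) = 11
top (MIN): min(-8, 11) = -8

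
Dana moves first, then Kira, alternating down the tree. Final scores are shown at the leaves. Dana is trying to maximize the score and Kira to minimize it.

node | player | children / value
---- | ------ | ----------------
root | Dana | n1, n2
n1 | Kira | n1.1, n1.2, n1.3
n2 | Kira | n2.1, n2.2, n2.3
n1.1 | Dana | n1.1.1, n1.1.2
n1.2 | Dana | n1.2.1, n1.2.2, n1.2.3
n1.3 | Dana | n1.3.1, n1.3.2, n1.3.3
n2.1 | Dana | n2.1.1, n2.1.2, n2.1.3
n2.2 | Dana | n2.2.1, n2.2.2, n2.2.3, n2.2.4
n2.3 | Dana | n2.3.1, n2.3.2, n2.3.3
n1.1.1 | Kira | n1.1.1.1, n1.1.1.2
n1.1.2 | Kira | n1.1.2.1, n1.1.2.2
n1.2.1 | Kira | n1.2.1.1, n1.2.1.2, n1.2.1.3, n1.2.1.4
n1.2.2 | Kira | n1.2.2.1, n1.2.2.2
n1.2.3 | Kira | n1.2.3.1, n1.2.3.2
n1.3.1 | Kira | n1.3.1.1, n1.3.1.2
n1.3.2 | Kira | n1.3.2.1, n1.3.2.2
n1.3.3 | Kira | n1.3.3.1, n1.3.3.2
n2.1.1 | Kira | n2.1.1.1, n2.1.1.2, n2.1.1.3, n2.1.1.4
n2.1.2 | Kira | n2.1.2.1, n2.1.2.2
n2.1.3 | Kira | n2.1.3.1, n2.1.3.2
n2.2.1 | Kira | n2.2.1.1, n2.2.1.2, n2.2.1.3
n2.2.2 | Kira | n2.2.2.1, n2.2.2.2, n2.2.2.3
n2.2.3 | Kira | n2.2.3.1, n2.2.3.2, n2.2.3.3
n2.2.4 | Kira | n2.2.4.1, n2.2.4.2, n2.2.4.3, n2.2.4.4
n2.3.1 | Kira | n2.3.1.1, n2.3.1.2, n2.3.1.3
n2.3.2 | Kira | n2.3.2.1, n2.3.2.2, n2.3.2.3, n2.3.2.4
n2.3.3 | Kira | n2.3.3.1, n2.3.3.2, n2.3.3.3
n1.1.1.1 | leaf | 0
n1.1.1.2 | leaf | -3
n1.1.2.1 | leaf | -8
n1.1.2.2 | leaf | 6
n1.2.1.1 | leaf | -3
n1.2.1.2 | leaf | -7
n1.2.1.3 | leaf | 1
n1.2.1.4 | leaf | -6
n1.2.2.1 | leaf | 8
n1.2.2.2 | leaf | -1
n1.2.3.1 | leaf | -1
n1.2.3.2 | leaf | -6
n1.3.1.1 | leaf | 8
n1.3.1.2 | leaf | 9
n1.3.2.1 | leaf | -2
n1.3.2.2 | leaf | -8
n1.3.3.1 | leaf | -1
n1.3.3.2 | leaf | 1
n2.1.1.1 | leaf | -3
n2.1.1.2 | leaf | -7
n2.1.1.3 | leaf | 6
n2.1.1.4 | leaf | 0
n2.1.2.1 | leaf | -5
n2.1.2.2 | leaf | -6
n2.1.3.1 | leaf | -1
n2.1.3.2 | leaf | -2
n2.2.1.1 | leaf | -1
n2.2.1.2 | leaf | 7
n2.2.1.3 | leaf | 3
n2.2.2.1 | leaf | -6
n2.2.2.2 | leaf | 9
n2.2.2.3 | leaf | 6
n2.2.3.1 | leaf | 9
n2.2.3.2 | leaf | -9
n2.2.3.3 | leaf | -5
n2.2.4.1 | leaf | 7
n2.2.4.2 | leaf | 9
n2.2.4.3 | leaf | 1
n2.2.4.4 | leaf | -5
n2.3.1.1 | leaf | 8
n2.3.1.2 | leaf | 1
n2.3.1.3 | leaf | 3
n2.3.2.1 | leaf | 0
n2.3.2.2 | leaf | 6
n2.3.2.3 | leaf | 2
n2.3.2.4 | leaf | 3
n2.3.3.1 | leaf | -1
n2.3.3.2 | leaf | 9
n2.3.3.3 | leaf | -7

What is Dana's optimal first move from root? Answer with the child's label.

n2

n1.1.1 (Kira): min(0, -3) = -3
n1.1.2 (Kira): min(-8, 6) = -8
n1.1 (Dana): max(-3, -8) = -3
n1.2.1 (Kira): min(-3, -7, 1, -6) = -7
n1.2.2 (Kira): min(8, -1) = -1
n1.2.3 (Kira): min(-1, -6) = -6
n1.2 (Dana): max(-7, -1, -6) = -1
n1.3.1 (Kira): min(8, 9) = 8
n1.3.2 (Kira): min(-2, -8) = -8
n1.3.3 (Kira): min(-1, 1) = -1
n1.3 (Dana): max(8, -8, -1) = 8
n1 (Kira): min(-3, -1, 8) = -3
n2.1.1 (Kira): min(-3, -7, 6, 0) = -7
n2.1.2 (Kira): min(-5, -6) = -6
n2.1.3 (Kira): min(-1, -2) = -2
n2.1 (Dana): max(-7, -6, -2) = -2
n2.2.1 (Kira): min(-1, 7, 3) = -1
n2.2.2 (Kira): min(-6, 9, 6) = -6
n2.2.3 (Kira): min(9, -9, -5) = -9
n2.2.4 (Kira): min(7, 9, 1, -5) = -5
n2.2 (Dana): max(-1, -6, -9, -5) = -1
n2.3.1 (Kira): min(8, 1, 3) = 1
n2.3.2 (Kira): min(0, 6, 2, 3) = 0
n2.3.3 (Kira): min(-1, 9, -7) = -7
n2.3 (Dana): max(1, 0, -7) = 1
n2 (Kira): min(-2, -1, 1) = -2
root (Dana): max(-3, -2) = -2
Dana at root wants the highest of {n1=-3, n2=-2}, so chooses n2.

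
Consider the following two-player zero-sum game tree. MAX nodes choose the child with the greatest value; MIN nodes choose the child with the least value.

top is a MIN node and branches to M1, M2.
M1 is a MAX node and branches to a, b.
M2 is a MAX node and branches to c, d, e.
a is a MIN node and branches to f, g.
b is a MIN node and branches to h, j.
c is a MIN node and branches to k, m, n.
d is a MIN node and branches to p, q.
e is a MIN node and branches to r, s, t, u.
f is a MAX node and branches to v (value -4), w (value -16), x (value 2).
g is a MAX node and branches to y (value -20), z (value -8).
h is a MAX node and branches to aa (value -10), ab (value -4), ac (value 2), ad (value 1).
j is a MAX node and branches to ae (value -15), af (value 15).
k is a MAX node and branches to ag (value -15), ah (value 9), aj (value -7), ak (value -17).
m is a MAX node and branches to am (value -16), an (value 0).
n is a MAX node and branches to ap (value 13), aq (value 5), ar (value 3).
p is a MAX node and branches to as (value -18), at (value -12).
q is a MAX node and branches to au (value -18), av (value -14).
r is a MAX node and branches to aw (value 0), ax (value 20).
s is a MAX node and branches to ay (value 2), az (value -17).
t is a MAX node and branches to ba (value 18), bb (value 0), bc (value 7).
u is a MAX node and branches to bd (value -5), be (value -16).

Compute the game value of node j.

15

j (MAX): max(-15, 15) = 15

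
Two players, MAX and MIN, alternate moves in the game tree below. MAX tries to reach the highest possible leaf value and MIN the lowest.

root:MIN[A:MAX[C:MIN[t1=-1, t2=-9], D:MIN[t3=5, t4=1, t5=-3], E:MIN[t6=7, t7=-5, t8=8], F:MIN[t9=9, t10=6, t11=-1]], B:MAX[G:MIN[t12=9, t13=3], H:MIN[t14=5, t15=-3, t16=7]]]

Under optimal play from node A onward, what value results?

C (MIN): min(-1, -9) = -9
D (MIN): min(5, 1, -3) = -3
E (MIN): min(7, -5, 8) = -5
F (MIN): min(9, 6, -1) = -1
A (MAX): max(-9, -3, -5, -1) = -1

-1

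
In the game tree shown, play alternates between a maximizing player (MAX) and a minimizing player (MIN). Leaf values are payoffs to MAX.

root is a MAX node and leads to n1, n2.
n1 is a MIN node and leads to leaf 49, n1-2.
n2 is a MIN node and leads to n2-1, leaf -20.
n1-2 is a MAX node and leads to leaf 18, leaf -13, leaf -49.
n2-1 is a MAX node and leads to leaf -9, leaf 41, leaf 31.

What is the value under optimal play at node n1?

18

n1-2 (MAX): max(18, -13, -49) = 18
n1 (MIN): min(49, 18) = 18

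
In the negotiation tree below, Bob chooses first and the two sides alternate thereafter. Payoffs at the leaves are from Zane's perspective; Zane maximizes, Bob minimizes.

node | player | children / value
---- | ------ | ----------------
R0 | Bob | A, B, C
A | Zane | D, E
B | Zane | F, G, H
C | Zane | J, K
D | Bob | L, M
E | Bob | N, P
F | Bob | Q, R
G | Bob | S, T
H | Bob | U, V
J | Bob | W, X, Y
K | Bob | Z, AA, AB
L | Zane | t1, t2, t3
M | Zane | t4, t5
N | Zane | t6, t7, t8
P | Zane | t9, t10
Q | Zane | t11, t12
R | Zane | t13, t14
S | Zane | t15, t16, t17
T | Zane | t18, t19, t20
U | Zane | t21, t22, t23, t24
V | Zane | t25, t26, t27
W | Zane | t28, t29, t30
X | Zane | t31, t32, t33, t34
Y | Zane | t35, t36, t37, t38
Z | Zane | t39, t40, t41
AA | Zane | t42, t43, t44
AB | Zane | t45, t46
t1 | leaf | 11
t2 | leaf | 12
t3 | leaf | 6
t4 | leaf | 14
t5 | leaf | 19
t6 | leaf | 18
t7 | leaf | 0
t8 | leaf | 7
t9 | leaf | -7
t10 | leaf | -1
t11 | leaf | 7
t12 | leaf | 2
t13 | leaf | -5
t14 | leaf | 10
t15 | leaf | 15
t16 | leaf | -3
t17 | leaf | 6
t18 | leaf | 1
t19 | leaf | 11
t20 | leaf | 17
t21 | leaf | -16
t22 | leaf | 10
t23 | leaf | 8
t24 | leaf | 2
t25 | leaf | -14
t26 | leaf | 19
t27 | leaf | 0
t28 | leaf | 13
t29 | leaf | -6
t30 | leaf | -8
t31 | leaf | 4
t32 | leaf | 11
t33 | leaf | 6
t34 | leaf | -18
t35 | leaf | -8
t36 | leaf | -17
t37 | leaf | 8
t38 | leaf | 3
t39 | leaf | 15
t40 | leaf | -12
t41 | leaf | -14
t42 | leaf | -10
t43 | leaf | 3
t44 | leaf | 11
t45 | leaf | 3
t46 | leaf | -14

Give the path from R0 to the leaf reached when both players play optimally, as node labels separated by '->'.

L (Zane): max(11, 12, 6) = 12
M (Zane): max(14, 19) = 19
D (Bob): min(12, 19) = 12
N (Zane): max(18, 0, 7) = 18
P (Zane): max(-7, -1) = -1
E (Bob): min(18, -1) = -1
A (Zane): max(12, -1) = 12
Q (Zane): max(7, 2) = 7
R (Zane): max(-5, 10) = 10
F (Bob): min(7, 10) = 7
S (Zane): max(15, -3, 6) = 15
T (Zane): max(1, 11, 17) = 17
G (Bob): min(15, 17) = 15
U (Zane): max(-16, 10, 8, 2) = 10
V (Zane): max(-14, 19, 0) = 19
H (Bob): min(10, 19) = 10
B (Zane): max(7, 15, 10) = 15
W (Zane): max(13, -6, -8) = 13
X (Zane): max(4, 11, 6, -18) = 11
Y (Zane): max(-8, -17, 8, 3) = 8
J (Bob): min(13, 11, 8) = 8
Z (Zane): max(15, -12, -14) = 15
AA (Zane): max(-10, 3, 11) = 11
AB (Zane): max(3, -14) = 3
K (Bob): min(15, 11, 3) = 3
C (Zane): max(8, 3) = 8
R0 (Bob): min(12, 15, 8) = 8
At R0, Bob picks C (lowest: 8).
At C, Zane picks J (highest: 8).
At J, Bob picks Y (lowest: 8).
At Y, Zane picks t37 (highest: 8).
Terminal value 8.

R0 -> C -> J -> Y -> t37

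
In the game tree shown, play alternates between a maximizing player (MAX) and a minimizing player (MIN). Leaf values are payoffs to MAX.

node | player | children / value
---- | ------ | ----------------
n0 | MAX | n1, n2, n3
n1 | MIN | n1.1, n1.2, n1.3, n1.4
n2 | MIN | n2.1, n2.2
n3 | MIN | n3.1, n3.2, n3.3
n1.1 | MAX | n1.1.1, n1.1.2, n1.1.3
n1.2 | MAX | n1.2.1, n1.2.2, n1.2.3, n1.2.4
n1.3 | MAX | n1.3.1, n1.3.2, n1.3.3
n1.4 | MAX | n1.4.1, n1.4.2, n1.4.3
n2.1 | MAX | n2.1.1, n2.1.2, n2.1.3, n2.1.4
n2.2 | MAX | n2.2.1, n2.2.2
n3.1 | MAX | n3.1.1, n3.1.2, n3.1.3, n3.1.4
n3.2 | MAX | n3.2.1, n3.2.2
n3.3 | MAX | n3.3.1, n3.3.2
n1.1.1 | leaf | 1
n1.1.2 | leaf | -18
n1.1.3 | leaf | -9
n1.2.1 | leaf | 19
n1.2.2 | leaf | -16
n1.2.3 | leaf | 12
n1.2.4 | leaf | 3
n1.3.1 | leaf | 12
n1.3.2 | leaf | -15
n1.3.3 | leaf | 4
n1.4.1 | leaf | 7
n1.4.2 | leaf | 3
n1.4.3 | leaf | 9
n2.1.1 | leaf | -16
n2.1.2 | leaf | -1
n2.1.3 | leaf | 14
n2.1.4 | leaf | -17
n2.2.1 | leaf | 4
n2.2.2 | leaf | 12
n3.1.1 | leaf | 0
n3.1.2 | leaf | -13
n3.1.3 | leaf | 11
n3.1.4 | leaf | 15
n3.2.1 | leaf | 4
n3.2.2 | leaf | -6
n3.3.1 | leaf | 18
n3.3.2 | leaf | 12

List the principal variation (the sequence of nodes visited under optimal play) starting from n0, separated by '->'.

n0 -> n2 -> n2.2 -> n2.2.2

n1.1 (MAX): max(1, -18, -9) = 1
n1.2 (MAX): max(19, -16, 12, 3) = 19
n1.3 (MAX): max(12, -15, 4) = 12
n1.4 (MAX): max(7, 3, 9) = 9
n1 (MIN): min(1, 19, 12, 9) = 1
n2.1 (MAX): max(-16, -1, 14, -17) = 14
n2.2 (MAX): max(4, 12) = 12
n2 (MIN): min(14, 12) = 12
n3.1 (MAX): max(0, -13, 11, 15) = 15
n3.2 (MAX): max(4, -6) = 4
n3.3 (MAX): max(18, 12) = 18
n3 (MIN): min(15, 4, 18) = 4
n0 (MAX): max(1, 12, 4) = 12
At n0, MAX picks n2 (highest: 12).
At n2, MIN picks n2.2 (lowest: 12).
At n2.2, MAX picks n2.2.2 (highest: 12).
Terminal value 12.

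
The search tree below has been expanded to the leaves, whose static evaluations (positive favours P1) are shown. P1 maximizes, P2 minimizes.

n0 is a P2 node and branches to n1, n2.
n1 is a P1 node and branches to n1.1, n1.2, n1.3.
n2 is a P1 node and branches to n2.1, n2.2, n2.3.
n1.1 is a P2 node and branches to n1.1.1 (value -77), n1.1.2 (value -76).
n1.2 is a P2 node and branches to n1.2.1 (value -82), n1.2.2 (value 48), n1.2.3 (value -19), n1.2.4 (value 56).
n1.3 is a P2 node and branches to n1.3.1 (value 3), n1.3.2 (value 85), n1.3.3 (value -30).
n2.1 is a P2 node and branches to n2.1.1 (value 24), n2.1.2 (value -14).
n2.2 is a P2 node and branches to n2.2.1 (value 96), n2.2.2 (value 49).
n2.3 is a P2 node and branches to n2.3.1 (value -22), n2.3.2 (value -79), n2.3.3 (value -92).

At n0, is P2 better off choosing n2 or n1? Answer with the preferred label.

n2.1 (P2): min(24, -14) = -14
n2.2 (P2): min(96, 49) = 49
n2.3 (P2): min(-22, -79, -92) = -92
n2 (P1): max(-14, 49, -92) = 49
n1.1 (P2): min(-77, -76) = -77
n1.2 (P2): min(-82, 48, -19, 56) = -82
n1.3 (P2): min(3, 85, -30) = -30
n1 (P1): max(-77, -82, -30) = -30
P2 prefers the lower value; n2=49, n1=-30. n1 is better since -30 < 49.

n1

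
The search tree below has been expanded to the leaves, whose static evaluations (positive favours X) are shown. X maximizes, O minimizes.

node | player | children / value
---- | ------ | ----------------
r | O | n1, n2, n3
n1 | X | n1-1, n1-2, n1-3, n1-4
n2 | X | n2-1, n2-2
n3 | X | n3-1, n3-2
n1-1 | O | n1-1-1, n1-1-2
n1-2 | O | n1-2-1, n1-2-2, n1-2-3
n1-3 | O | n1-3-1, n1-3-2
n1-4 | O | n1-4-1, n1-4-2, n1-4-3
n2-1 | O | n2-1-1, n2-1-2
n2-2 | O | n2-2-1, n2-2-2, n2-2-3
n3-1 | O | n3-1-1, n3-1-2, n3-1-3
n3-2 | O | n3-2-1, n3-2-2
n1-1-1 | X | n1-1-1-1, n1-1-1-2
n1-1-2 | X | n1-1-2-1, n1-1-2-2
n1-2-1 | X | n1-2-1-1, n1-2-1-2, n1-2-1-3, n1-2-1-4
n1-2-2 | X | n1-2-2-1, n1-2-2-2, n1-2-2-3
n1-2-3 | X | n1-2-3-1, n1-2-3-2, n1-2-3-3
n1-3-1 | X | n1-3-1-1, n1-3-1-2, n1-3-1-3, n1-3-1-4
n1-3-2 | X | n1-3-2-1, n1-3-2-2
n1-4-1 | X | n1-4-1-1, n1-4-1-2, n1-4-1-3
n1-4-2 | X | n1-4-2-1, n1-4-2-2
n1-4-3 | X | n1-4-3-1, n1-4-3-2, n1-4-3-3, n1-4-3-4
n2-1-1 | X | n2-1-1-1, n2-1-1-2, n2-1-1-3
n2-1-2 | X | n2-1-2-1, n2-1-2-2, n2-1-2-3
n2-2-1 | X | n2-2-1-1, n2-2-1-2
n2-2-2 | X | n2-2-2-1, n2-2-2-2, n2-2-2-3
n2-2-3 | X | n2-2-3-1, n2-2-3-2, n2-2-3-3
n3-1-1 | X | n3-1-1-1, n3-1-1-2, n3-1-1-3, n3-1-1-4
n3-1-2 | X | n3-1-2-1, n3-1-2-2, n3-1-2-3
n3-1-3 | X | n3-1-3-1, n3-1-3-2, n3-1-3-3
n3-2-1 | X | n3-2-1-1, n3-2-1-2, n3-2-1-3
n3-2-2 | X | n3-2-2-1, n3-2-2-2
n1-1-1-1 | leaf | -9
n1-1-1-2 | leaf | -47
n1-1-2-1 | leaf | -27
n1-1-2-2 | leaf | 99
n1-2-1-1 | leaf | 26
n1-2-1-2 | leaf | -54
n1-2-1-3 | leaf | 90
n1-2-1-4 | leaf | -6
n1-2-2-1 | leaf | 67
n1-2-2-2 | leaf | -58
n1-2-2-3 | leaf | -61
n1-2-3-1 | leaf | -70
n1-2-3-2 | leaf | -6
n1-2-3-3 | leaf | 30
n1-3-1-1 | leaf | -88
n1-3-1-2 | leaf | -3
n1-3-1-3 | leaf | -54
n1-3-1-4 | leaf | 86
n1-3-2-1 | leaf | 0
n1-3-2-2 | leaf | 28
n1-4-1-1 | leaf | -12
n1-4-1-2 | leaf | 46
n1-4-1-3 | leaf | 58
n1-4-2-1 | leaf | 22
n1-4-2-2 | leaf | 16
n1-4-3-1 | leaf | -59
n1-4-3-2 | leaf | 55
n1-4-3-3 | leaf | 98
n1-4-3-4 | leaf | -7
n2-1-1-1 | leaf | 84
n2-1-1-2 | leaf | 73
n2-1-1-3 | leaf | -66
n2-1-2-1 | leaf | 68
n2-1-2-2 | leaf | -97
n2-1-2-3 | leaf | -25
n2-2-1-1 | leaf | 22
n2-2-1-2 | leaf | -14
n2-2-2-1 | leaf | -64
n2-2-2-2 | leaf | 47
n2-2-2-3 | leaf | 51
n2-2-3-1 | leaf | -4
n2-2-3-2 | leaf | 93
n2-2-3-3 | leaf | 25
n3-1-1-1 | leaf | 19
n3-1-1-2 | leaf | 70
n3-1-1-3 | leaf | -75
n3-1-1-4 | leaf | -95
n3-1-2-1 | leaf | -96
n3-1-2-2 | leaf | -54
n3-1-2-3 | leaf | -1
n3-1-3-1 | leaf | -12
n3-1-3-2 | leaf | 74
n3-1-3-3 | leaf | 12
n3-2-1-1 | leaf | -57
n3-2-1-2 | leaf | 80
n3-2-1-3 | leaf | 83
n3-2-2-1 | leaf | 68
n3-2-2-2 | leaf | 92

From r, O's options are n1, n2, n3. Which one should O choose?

n1

n1-1-1 (X): max(-9, -47) = -9
n1-1-2 (X): max(-27, 99) = 99
n1-1 (O): min(-9, 99) = -9
n1-2-1 (X): max(26, -54, 90, -6) = 90
n1-2-2 (X): max(67, -58, -61) = 67
n1-2-3 (X): max(-70, -6, 30) = 30
n1-2 (O): min(90, 67, 30) = 30
n1-3-1 (X): max(-88, -3, -54, 86) = 86
n1-3-2 (X): max(0, 28) = 28
n1-3 (O): min(86, 28) = 28
n1-4-1 (X): max(-12, 46, 58) = 58
n1-4-2 (X): max(22, 16) = 22
n1-4-3 (X): max(-59, 55, 98, -7) = 98
n1-4 (O): min(58, 22, 98) = 22
n1 (X): max(-9, 30, 28, 22) = 30
n2-1-1 (X): max(84, 73, -66) = 84
n2-1-2 (X): max(68, -97, -25) = 68
n2-1 (O): min(84, 68) = 68
n2-2-1 (X): max(22, -14) = 22
n2-2-2 (X): max(-64, 47, 51) = 51
n2-2-3 (X): max(-4, 93, 25) = 93
n2-2 (O): min(22, 51, 93) = 22
n2 (X): max(68, 22) = 68
n3-1-1 (X): max(19, 70, -75, -95) = 70
n3-1-2 (X): max(-96, -54, -1) = -1
n3-1-3 (X): max(-12, 74, 12) = 74
n3-1 (O): min(70, -1, 74) = -1
n3-2-1 (X): max(-57, 80, 83) = 83
n3-2-2 (X): max(68, 92) = 92
n3-2 (O): min(83, 92) = 83
n3 (X): max(-1, 83) = 83
r (O): min(30, 68, 83) = 30
O at r wants the lowest of {n1=30, n2=68, n3=83}, so chooses n1.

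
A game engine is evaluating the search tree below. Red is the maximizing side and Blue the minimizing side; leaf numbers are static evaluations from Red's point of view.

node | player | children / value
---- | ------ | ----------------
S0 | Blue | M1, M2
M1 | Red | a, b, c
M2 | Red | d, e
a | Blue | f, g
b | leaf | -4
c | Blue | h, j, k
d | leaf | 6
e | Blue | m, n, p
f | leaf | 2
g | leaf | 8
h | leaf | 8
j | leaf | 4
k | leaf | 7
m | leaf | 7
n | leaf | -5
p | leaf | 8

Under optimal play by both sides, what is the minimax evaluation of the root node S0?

4

a (Blue): min(2, 8) = 2
c (Blue): min(8, 4, 7) = 4
M1 (Red): max(2, -4, 4) = 4
e (Blue): min(7, -5, 8) = -5
M2 (Red): max(6, -5) = 6
S0 (Blue): min(4, 6) = 4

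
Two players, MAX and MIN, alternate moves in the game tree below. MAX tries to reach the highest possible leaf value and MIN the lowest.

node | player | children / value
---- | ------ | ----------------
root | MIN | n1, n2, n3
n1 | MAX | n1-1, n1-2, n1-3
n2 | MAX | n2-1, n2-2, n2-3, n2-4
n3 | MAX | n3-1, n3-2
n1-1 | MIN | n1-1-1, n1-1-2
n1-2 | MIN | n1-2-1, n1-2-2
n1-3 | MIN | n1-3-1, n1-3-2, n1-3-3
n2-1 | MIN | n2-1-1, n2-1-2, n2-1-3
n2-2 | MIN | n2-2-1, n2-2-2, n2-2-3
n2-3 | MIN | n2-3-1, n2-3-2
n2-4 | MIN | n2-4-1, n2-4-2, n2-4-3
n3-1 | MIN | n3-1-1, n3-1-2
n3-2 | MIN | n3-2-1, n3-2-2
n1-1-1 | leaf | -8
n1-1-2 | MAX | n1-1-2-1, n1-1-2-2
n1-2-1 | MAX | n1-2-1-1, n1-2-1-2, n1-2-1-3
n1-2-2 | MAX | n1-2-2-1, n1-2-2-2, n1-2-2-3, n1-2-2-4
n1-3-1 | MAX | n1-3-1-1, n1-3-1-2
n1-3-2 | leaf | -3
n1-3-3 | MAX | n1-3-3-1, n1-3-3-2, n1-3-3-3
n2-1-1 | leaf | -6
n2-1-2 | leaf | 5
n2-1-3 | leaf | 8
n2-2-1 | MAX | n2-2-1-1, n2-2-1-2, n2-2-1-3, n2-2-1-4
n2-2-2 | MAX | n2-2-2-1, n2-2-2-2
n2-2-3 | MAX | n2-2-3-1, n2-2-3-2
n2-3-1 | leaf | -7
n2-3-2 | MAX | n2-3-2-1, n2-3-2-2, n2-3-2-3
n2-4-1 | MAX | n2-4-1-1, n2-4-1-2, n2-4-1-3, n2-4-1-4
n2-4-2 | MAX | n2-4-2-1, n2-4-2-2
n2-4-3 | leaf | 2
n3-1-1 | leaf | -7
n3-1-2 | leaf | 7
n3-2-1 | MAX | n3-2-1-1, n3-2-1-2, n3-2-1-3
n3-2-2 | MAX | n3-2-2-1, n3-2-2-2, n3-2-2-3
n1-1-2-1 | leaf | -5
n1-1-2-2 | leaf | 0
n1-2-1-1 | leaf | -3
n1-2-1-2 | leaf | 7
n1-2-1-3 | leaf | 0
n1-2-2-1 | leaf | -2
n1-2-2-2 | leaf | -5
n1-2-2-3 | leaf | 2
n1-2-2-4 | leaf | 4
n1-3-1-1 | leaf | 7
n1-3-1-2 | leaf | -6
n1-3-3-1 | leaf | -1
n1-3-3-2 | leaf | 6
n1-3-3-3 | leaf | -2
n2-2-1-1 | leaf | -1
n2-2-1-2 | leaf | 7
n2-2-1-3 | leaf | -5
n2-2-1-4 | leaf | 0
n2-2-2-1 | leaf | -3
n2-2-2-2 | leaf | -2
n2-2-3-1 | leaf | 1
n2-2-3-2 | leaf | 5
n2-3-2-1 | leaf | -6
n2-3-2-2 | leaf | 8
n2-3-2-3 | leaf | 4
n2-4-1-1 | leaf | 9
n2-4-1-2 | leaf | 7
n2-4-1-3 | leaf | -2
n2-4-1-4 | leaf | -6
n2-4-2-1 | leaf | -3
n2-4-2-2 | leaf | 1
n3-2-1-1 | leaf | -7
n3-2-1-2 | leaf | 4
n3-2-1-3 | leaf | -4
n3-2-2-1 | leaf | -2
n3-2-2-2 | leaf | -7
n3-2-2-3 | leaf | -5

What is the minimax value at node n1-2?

n1-2-1 (MAX): max(-3, 7, 0) = 7
n1-2-2 (MAX): max(-2, -5, 2, 4) = 4
n1-2 (MIN): min(7, 4) = 4

4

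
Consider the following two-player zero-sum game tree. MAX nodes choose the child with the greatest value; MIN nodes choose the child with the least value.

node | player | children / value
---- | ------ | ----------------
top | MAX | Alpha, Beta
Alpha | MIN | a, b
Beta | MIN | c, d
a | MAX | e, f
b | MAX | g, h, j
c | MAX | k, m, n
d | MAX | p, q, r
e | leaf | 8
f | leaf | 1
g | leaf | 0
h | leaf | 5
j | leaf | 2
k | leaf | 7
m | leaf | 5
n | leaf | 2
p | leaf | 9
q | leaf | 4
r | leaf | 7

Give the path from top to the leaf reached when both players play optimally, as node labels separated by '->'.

a (MAX): max(8, 1) = 8
b (MAX): max(0, 5, 2) = 5
Alpha (MIN): min(8, 5) = 5
c (MAX): max(7, 5, 2) = 7
d (MAX): max(9, 4, 7) = 9
Beta (MIN): min(7, 9) = 7
top (MAX): max(5, 7) = 7
At top, MAX picks Beta (highest: 7).
At Beta, MIN picks c (lowest: 7).
At c, MAX picks k (highest: 7).
Terminal value 7.

top -> Beta -> c -> k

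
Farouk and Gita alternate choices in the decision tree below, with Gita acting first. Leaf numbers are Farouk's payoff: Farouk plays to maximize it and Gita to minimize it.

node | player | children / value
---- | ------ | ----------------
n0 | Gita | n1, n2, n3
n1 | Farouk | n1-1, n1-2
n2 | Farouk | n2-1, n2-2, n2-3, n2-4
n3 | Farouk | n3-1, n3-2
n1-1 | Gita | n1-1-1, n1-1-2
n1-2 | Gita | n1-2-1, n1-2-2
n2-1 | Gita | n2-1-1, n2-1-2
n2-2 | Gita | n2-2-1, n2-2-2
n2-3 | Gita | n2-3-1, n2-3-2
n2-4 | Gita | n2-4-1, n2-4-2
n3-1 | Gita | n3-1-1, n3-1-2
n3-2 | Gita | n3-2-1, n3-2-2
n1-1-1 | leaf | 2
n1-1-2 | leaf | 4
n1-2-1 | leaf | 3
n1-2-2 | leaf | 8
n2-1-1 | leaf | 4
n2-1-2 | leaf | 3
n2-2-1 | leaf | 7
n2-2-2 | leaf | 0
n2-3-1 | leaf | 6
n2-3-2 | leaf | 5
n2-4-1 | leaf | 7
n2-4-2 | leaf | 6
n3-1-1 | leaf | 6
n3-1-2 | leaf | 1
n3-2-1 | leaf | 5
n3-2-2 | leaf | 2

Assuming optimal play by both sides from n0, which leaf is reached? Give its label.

n1-1 (Gita): min(2, 4) = 2
n1-2 (Gita): min(3, 8) = 3
n1 (Farouk): max(2, 3) = 3
n2-1 (Gita): min(4, 3) = 3
n2-2 (Gita): min(7, 0) = 0
n2-3 (Gita): min(6, 5) = 5
n2-4 (Gita): min(7, 6) = 6
n2 (Farouk): max(3, 0, 5, 6) = 6
n3-1 (Gita): min(6, 1) = 1
n3-2 (Gita): min(5, 2) = 2
n3 (Farouk): max(1, 2) = 2
n0 (Gita): min(3, 6, 2) = 2
At n0, Gita picks n3 (lowest: 2).
At n3, Farouk picks n3-2 (highest: 2).
At n3-2, Gita picks n3-2-2 (lowest: 2).
Terminal value 2.

n3-2-2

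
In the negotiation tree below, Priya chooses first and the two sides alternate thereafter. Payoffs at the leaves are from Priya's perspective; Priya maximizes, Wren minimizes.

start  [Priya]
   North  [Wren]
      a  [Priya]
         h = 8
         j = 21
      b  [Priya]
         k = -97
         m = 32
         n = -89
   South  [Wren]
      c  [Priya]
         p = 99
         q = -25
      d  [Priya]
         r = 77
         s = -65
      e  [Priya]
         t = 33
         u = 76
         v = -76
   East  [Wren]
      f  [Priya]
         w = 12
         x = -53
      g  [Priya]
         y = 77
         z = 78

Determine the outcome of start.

a (Priya): max(8, 21) = 21
b (Priya): max(-97, 32, -89) = 32
North (Wren): min(21, 32) = 21
c (Priya): max(99, -25) = 99
d (Priya): max(77, -65) = 77
e (Priya): max(33, 76, -76) = 76
South (Wren): min(99, 77, 76) = 76
f (Priya): max(12, -53) = 12
g (Priya): max(77, 78) = 78
East (Wren): min(12, 78) = 12
start (Priya): max(21, 76, 12) = 76

76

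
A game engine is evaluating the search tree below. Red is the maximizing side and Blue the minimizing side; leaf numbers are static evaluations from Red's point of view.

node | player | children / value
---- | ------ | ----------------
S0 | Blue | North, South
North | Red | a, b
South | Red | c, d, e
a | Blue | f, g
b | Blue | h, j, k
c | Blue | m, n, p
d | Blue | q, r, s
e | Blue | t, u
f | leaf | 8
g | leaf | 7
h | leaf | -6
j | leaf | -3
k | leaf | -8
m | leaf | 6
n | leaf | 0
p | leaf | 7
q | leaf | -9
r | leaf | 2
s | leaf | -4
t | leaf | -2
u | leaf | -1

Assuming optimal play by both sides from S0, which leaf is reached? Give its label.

a (Blue): min(8, 7) = 7
b (Blue): min(-6, -3, -8) = -8
North (Red): max(7, -8) = 7
c (Blue): min(6, 0, 7) = 0
d (Blue): min(-9, 2, -4) = -9
e (Blue): min(-2, -1) = -2
South (Red): max(0, -9, -2) = 0
S0 (Blue): min(7, 0) = 0
At S0, Blue picks South (lowest: 0).
At South, Red picks c (highest: 0).
At c, Blue picks n (lowest: 0).
Terminal value 0.

n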